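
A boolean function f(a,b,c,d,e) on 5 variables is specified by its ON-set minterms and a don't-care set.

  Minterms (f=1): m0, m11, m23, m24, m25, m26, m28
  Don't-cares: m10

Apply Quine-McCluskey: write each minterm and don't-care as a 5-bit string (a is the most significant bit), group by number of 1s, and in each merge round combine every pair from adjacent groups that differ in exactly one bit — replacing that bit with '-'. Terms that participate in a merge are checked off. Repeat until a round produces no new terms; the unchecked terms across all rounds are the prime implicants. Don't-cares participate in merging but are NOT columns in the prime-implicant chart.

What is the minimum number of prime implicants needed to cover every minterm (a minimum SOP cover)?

6

[col 0] 00000, 01010*, 01011*, 10111, 11000*, 11001*, 11010*, 11100*
[col 1] -1010, 0101-, 11-00, 110-0, 1100-
Prime implicants: -1010, 00000, 0101-, 10111, 11-00, 110-0, 1100-
PI chart (minterm → PIs covering it):
  0 | 00000  (sole → essential)
  11 | 0101-  (sole → essential)
  23 | 10111  (sole → essential)
  24 | 11-00,110-0,1100-
  25 | 1100-  (sole → essential)
  26 | -1010,110-0
  28 | 11-00  (sole → essential)
Essential prime implicants: 00000, 0101-, 10111, 11-00, 1100-
Petrick residual → -1010
Minimum SOP uses 6 PIs: bc'de' + a'b'c'd'e' + a'bc'd + ab'cde + abd'e' + abc'd'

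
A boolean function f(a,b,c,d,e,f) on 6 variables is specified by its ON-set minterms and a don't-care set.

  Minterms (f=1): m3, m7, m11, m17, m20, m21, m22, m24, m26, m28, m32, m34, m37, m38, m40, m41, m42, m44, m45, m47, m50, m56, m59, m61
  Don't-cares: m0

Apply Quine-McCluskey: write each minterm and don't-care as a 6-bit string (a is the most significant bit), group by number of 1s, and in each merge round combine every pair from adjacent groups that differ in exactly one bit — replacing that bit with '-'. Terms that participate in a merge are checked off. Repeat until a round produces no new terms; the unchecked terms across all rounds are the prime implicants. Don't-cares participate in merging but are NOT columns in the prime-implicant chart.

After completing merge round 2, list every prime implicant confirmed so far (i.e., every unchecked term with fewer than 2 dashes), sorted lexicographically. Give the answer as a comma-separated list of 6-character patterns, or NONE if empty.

Round 0: 000000✓ 000011✓ 000111✓ 001011✓ 010001✓ 010100✓ 010101✓ 010110✓ 011000✓ 011010✓ 011100✓ 100000✓ 100010✓ 100101✓ 100110✓ 101000✓ 101001✓ 101010✓ 101100✓ 101101✓ 101111✓ 110010✓ 111000✓ 111011 111101✓
Round 1: -00000 -11000 00-011 000-11 01-100 010-01 0101-0 01010- 011-00 0110-0 1-0010 1-1000 1-1101 10-000✓ 10-010✓ 10-101 100-10 1000-0✓ 101-00✓ 101-01✓ 1010-0✓ 10100-✓ 1011-1 10110-✓
Round 2: 10-0-0 101-0-
PIs = {-00000, -11000, 00-011, 000-11, 01-100, 010-01, 0101-0, 01010-, 011-00, 0110-0, 1-0010, 1-1000, 1-1101, 10-0-0, 10-101, 100-10, 101-0-, 1011-1, 111011}

-00000, -11000, 00-011, 000-11, 01-100, 010-01, 0101-0, 01010-, 011-00, 0110-0, 1-0010, 1-1000, 1-1101, 10-101, 100-10, 1011-1, 111011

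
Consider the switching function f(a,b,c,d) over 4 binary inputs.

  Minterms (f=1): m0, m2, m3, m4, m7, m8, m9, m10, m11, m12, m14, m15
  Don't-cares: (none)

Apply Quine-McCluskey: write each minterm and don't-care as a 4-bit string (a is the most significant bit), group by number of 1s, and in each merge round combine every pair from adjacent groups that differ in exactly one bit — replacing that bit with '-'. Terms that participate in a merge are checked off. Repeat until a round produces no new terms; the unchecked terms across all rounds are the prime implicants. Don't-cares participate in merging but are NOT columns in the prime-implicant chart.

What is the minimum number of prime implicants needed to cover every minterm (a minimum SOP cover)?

5

[col 0] 0000*, 0010*, 0011*, 0100*, 0111*, 1000*, 1001*, 1010*, 1011*, 1100*, 1110*, 1111*
[col 1] -000*, -010*, -011*, -100*, -111*, 0-00*, 0-11*, 00-0*, 001-*, 1-00*, 1-10*, 1-11*, 10-0*, 10-1*, 100-*, 101-*, 11-0*, 111-*
[col 2] --00, --11, -0-0, -01-, 1--0, 1-1-, 10--
Prime implicants: --00, --11, -0-0, -01-, 1--0, 1-1-, 10--
PI chart (minterm → PIs covering it):
  0 | --00,-0-0
  2 | -0-0,-01-
  3 | --11,-01-
  4 | --00  (sole → essential)
  7 | --11  (sole → essential)
  8 | --00,-0-0,1--0,10--
  9 | 10--  (sole → essential)
  10 | -0-0,-01-,1--0,1-1-,10--
  11 | --11,-01-,1-1-,10--
  12 | --00,1--0
  14 | 1--0,1-1-
  15 | --11,1-1-
Essential prime implicants: --00, --11, 10--
Petrick residual → -0-0, 1--0
Minimum SOP uses 5 PIs: c'd' + cd + b'd' + ad' + ab'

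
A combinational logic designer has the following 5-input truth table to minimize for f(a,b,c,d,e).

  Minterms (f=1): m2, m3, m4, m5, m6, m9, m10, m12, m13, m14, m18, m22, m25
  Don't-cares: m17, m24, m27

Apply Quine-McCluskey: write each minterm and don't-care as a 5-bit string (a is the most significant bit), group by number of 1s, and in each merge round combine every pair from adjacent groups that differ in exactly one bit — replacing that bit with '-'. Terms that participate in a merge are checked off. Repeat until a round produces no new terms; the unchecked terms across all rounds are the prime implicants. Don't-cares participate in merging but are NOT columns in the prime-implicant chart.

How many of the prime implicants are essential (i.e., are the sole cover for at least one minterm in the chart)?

Round 0: 00010✓ 00011✓ 00100✓ 00101✓ 00110✓ 01001✓ 01010✓ 01100✓ 01101✓ 01110✓ 10001✓ 10010✓ 10110✓ 11000✓ 11001✓ 11011✓
Round 1: -0010✓ -0110✓ -1001 0-010✓ 0-100✓ 0-101✓ 0-110✓ 00-10✓ 0001- 001-0✓ 0010-✓ 01-01 01-10✓ 011-0✓ 0110-✓ 1-001 10-10✓ 110-1 1100-
Round 2: -0-10 0--10 0-1-0 0-10-
PIs = {-0-10, -1001, 0--10, 0-1-0, 0-10-, 0001-, 01-01, 1-001, 110-1, 1100-}
Coverage chart:
  m2: -0-10,0--10,0001-
  m3: 0001- ←essential
  m4: 0-1-0,0-10-
  m5: 0-10- ←essential
  m6: -0-10,0--10,0-1-0
  m9: -1001,01-01
  m10: 0--10 ←essential
  m12: 0-1-0,0-10-
  m13: 0-10-,01-01
  m14: 0--10,0-1-0
  m18: -0-10 ←essential
  m22: -0-10 ←essential
  m25: -1001,1-001,110-1,1100-
Essential: -0-10, 0--10, 0-10-, 0001-

4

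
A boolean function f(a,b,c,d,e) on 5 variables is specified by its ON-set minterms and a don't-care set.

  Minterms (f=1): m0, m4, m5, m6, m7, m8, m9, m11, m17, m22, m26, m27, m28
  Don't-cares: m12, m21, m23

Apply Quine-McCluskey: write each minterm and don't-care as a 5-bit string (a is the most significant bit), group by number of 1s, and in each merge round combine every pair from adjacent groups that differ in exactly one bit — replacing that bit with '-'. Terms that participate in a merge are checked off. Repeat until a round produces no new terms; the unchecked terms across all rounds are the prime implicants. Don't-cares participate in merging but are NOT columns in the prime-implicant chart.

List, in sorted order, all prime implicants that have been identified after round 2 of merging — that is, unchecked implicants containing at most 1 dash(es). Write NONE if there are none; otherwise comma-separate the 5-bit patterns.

[col 0] 00000*, 00100*, 00101*, 00110*, 00111*, 01000*, 01001*, 01011*, 01100*, 10001*, 10101*, 10110*, 10111*, 11010*, 11011*, 11100*
[col 1] -0101*, -0110*, -0111*, -1011, -1100, 0-000*, 0-100*, 00-00*, 001-0*, 001-1*, 0010-*, 0011-*, 01-00*, 010-1, 0100-, 10-01, 101-1*, 1011-*, 1101-
[col 2] -01-1, -011-, 0--00, 001--
Prime implicants: -01-1, -011-, -1011, -1100, 0--00, 001--, 010-1, 0100-, 10-01, 1101-

-1011, -1100, 010-1, 0100-, 10-01, 1101-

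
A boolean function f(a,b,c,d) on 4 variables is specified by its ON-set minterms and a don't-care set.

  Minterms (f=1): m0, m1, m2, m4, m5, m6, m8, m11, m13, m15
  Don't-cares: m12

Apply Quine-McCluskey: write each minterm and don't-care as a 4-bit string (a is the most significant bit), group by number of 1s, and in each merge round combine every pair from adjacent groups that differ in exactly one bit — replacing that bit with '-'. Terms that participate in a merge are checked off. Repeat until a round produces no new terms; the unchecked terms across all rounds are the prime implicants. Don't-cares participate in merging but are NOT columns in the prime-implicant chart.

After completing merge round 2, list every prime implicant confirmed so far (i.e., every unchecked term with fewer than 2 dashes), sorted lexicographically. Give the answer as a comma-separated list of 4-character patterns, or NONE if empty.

1-11, 11-1

size-2^0 implicants → 0000(✓)  0001(✓)  0010(✓)  0100(✓)  0101(✓)  0110(✓)  1000(✓)  1011(✓)  1100(✓)  1101(✓)  1111(✓)
size-2^1 implicants → -000(✓)  -100(✓)  -101(✓)  0-00(✓)  0-01(✓)  0-10(✓)  00-0(✓)  000-(✓)  01-0(✓)  010-(✓)  1-00(✓)  1-11  11-1  110-(✓)
size-2^2 implicants → --00  -10-  0--0  0-0-
Unchecked terms (primes): --00, -10-, 0--0, 0-0-, 1-11, 11-1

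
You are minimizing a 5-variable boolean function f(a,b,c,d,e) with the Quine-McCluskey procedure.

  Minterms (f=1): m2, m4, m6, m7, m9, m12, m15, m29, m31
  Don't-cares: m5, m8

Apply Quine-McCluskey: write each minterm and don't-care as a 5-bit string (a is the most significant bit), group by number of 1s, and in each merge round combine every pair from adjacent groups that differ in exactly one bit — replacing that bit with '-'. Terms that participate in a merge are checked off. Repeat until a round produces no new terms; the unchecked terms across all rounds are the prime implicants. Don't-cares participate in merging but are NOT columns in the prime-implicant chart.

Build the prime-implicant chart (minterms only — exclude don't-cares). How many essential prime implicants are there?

3

size-2^0 implicants → 00010(✓)  00100(✓)  00101(✓)  00110(✓)  00111(✓)  01000(✓)  01001(✓)  01100(✓)  01111(✓)  11101(✓)  11111(✓)
size-2^1 implicants → -1111  0-100  0-111  00-10  001-0(✓)  001-1(✓)  0010-(✓)  0011-(✓)  01-00  0100-  111-1
size-2^2 implicants → 001--
Unchecked terms (primes): -1111, 0-100, 0-111, 00-10, 001--, 01-00, 0100-, 111-1
Minterm coverage:
  m2 ⊆ 00-10 [E]
  m4 ⊆ 0-100,001--
  m6 ⊆ 00-10,001--
  m7 ⊆ 0-111,001--
  m9 ⊆ 0100- [E]
  m12 ⊆ 0-100,01-00
  m15 ⊆ -1111,0-111
  m29 ⊆ 111-1 [E]
  m31 ⊆ -1111,111-1
E = {00-10, 0100-, 111-1}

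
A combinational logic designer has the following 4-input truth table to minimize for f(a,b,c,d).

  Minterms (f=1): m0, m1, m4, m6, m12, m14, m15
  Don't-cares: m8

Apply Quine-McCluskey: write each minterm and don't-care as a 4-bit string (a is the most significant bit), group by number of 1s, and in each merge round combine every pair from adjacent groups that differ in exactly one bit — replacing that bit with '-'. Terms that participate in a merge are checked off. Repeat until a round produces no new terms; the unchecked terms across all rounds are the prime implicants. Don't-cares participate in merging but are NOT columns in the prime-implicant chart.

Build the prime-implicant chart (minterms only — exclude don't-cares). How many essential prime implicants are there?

[col 0] 0000*, 0001*, 0100*, 0110*, 1000*, 1100*, 1110*, 1111*
[col 1] -000*, -100*, -110*, 0-00*, 000-, 01-0*, 1-00*, 11-0*, 111-
[col 2] --00, -1-0
Prime implicants: --00, -1-0, 000-, 111-
PI chart (minterm → PIs covering it):
  0 | --00,000-
  1 | 000-  (sole → essential)
  4 | --00,-1-0
  6 | -1-0  (sole → essential)
  12 | --00,-1-0
  14 | -1-0,111-
  15 | 111-  (sole → essential)
Essential prime implicants: -1-0, 000-, 111-

3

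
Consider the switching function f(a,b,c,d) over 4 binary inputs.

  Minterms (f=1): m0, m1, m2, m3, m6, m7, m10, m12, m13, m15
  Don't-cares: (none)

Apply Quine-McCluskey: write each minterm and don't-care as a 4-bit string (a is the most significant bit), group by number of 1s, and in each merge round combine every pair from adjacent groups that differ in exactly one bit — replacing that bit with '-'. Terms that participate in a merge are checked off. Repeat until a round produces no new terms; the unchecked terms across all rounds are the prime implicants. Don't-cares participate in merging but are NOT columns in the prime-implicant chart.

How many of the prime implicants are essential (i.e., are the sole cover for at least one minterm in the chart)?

4

Round 0: 0000✓ 0001✓ 0010✓ 0011✓ 0110✓ 0111✓ 1010✓ 1100✓ 1101✓ 1111✓
Round 1: -010 -111 0-10✓ 0-11✓ 00-0✓ 00-1✓ 000-✓ 001-✓ 011-✓ 11-1 110-
Round 2: 0-1- 00--
PIs = {-010, -111, 0-1-, 00--, 11-1, 110-}
Coverage chart:
  m0: 00-- ←essential
  m1: 00-- ←essential
  m2: -010,0-1-,00--
  m3: 0-1-,00--
  m6: 0-1- ←essential
  m7: -111,0-1-
  m10: -010 ←essential
  m12: 110- ←essential
  m13: 11-1,110-
  m15: -111,11-1
Essential: -010, 0-1-, 00--, 110-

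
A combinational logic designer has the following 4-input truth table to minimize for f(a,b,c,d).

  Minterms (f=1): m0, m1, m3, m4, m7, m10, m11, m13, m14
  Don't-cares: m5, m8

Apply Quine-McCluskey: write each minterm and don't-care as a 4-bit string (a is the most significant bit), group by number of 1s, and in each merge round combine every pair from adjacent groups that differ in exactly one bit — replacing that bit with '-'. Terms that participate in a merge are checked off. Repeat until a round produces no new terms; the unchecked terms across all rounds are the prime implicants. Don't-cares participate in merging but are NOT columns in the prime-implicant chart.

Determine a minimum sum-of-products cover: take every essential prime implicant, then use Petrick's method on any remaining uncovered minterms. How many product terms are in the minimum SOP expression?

5

Round 0: 0000✓ 0001✓ 0011✓ 0100✓ 0101✓ 0111✓ 1000✓ 1010✓ 1011✓ 1101✓ 1110✓
Round 1: -000 -011 -101 0-00✓ 0-01✓ 0-11✓ 00-1✓ 000-✓ 01-1✓ 010-✓ 1-10 10-0 101-
Round 2: 0--1 0-0-
PIs = {-000, -011, -101, 0--1, 0-0-, 1-10, 10-0, 101-}
Coverage chart:
  m0: -000,0-0-
  m1: 0--1,0-0-
  m3: -011,0--1
  m4: 0-0- ←essential
  m7: 0--1 ←essential
  m10: 1-10,10-0,101-
  m11: -011,101-
  m13: -101 ←essential
  m14: 1-10 ←essential
Essential: -101, 0--1, 0-0-, 1-10
Petrick residual → -011
Min cover (5 terms): b'cd + bc'd + a'd + a'c' + acd'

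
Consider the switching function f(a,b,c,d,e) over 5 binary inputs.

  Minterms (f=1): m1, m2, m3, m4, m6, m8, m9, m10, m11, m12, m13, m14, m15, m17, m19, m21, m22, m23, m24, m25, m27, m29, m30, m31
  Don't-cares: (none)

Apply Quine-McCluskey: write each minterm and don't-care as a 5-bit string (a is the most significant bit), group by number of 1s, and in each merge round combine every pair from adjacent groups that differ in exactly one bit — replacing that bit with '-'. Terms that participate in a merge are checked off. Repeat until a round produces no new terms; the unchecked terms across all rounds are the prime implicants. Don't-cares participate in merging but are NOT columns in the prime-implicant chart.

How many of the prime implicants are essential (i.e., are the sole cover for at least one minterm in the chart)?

4

Round 0: 00001✓ 00010✓ 00011✓ 00100✓ 00110✓ 01000✓ 01001✓ 01010✓ 01011✓ 01100✓ 01101✓ 01110✓ 01111✓ 10001✓ 10011✓ 10101✓ 10110✓ 10111✓ 11000✓ 11001✓ 11011✓ 11101✓ 11110✓ 11111✓
Round 1: -0001✓ -0011✓ -0110✓ -1000✓ -1001✓ -1011✓ -1101✓ -1110✓ -1111✓ 0-001✓ 0-010✓ 0-011✓ 0-100✓ 0-110✓ 00-10✓ 000-1✓ 0001-✓ 001-0✓ 01-00✓ 01-01✓ 01-10✓ 01-11✓ 010-0✓ 010-1✓ 0100-✓ 0101-✓ 011-0✓ 011-1✓ 0110-✓ 0111-✓ 1-001✓ 1-011✓ 1-101✓ 1-110✓ 1-111✓ 10-01✓ 10-11✓ 100-1✓ 101-1✓ 1011-✓ 11-01✓ 11-11✓ 110-1✓ 1100-✓ 111-1✓ 1111-✓
Round 2: --001✓ --011✓ --110 -00-1✓ -1-01✓ -1-11✓ -10-1✓ -100- -11-1✓ -111- 0--10 0-0-1✓ 0-01- 0-1-0 01--0✓ 01--1✓ 01-0-✓ 01-1-✓ 010--✓ 011--✓ 1--01✓ 1--11✓ 1-0-1✓ 1-1-1✓ 1-11- 10--1✓ 11--1✓
Round 3: --0-1 -1--1 01--- 1---1
PIs = {--0-1, --110, -1--1, -100-, -111-, 0--10, 0-01-, 0-1-0, 01---, 1---1, 1-11-}
Coverage chart:
  m1: --0-1 ←essential
  m2: 0--10,0-01-
  m3: --0-1,0-01-
  m4: 0-1-0 ←essential
  m6: --110,0--10,0-1-0
  m8: -100-,01---
  m9: --0-1,-1--1,-100-,01---
  m10: 0--10,0-01-,01---
  m11: --0-1,-1--1,0-01-,01---
  m12: 0-1-0,01---
  m13: -1--1,01---
  m14: --110,-111-,0--10,0-1-0,01---
  m15: -1--1,-111-,01---
  m17: --0-1,1---1
  m19: --0-1,1---1
  m21: 1---1 ←essential
  m22: --110,1-11-
  m23: 1---1,1-11-
  m24: -100- ←essential
  m25: --0-1,-1--1,-100-,1---1
  m27: --0-1,-1--1,1---1
  m29: -1--1,1---1
  m30: --110,-111-,1-11-
  m31: -1--1,-111-,1---1,1-11-
Essential: --0-1, -100-, 0-1-0, 1---1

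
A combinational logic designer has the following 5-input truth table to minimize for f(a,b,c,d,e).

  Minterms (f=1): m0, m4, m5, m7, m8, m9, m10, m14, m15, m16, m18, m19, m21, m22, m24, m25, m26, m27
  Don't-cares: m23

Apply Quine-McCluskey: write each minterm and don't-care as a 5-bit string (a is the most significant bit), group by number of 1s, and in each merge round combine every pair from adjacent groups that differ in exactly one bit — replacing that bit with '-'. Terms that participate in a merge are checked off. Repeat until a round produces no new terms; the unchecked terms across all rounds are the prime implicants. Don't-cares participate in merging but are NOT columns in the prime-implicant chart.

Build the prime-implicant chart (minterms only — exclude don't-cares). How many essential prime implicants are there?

Round 0: 00000✓ 00100✓ 00101✓ 00111✓ 01000✓ 01001✓ 01010✓ 01110✓ 01111✓ 10000✓ 10010✓ 10011✓ 10101✓ 10110✓ 10111✓ 11000✓ 11001✓ 11010✓ 11011✓
Round 1: -0000✓ -0101✓ -0111✓ -1000✓ -1001✓ -1010✓ 0-000✓ 0-111 00-00 001-1✓ 0010- 01-10 010-0✓ 0100-✓ 0111- 1-000✓ 1-010✓ 1-011✓ 10-10✓ 10-11✓ 100-0✓ 1001-✓ 101-1✓ 1011-✓ 110-0✓ 110-1✓ 1100-✓ 1101-✓
Round 2: --000 -01-1 -10-0 -100- 1-0-0 1-01- 10-1- 110--
PIs = {--000, -01-1, -10-0, -100-, 0-111, 00-00, 0010-, 01-10, 0111-, 1-0-0, 1-01-, 10-1-, 110--}
Coverage chart:
  m0: --000,00-00
  m4: 00-00,0010-
  m5: -01-1,0010-
  m7: -01-1,0-111
  m8: --000,-10-0,-100-
  m9: -100- ←essential
  m10: -10-0,01-10
  m14: 01-10,0111-
  m15: 0-111,0111-
  m16: --000,1-0-0
  m18: 1-0-0,1-01-,10-1-
  m19: 1-01-,10-1-
  m21: -01-1 ←essential
  m22: 10-1- ←essential
  m24: --000,-10-0,-100-,1-0-0,110--
  m25: -100-,110--
  m26: -10-0,1-0-0,1-01-,110--
  m27: 1-01-,110--
Essential: -01-1, -100-, 10-1-

3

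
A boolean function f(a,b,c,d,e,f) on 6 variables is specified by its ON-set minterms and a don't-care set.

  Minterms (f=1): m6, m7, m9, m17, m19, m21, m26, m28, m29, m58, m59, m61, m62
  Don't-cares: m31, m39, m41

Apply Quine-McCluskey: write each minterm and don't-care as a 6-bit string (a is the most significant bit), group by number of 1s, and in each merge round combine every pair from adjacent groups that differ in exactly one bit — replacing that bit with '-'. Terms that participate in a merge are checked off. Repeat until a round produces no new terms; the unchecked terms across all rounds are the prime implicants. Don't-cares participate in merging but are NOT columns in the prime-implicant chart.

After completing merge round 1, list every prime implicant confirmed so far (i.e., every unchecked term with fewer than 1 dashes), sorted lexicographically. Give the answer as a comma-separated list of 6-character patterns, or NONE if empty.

size-2^0 implicants → 000110(✓)  000111(✓)  001001(✓)  010001(✓)  010011(✓)  010101(✓)  011010(✓)  011100(✓)  011101(✓)  011111(✓)  100111(✓)  101001(✓)  111010(✓)  111011(✓)  111101(✓)  111110(✓)
size-2^1 implicants → -00111  -01001  -11010  -11101  00011-  01-101  010-01  0100-1  0111-1  01110-  111-10  11101-
Unchecked terms (primes): -00111, -01001, -11010, -11101, 00011-, 01-101, 010-01, 0100-1, 0111-1, 01110-, 111-10, 11101-

NONE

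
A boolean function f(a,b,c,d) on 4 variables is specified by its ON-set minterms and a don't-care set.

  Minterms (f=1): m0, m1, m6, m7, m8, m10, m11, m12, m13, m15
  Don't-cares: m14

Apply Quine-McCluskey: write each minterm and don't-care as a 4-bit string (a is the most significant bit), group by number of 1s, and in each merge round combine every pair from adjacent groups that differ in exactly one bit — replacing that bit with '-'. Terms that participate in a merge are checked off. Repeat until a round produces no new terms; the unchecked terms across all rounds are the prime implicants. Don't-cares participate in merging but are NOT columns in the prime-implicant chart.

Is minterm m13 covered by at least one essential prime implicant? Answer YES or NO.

YES

[col 0] 0000*, 0001*, 0110*, 0111*, 1000*, 1010*, 1011*, 1100*, 1101*, 1110*, 1111*
[col 1] -000, -110*, -111*, 000-, 011-*, 1-00*, 1-10*, 1-11*, 10-0*, 101-*, 11-0*, 11-1*, 110-*, 111-*
[col 2] -11-, 1--0, 1-1-, 11--
Prime implicants: -000, -11-, 000-, 1--0, 1-1-, 11--
PI chart (minterm → PIs covering it):
  0 | -000,000-
  1 | 000-  (sole → essential)
  6 | -11-  (sole → essential)
  7 | -11-  (sole → essential)
  8 | -000,1--0
  10 | 1--0,1-1-
  11 | 1-1-  (sole → essential)
  12 | 1--0,11--
  13 | 11--  (sole → essential)
  15 | -11-,1-1-,11--
Essential prime implicants: -11-, 000-, 1-1-, 11--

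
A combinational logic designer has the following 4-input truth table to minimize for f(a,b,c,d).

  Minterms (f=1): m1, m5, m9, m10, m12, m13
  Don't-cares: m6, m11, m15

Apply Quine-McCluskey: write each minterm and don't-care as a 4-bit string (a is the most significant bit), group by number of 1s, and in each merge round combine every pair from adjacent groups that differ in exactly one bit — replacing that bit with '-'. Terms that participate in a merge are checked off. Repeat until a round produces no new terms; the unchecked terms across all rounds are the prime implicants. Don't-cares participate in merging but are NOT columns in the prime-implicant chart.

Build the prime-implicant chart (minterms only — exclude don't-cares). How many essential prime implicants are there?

3

Round 0: 0001✓ 0101✓ 0110 1001✓ 1010✓ 1011✓ 1100✓ 1101✓ 1111✓
Round 1: -001✓ -101✓ 0-01✓ 1-01✓ 1-11✓ 10-1✓ 101- 11-1✓ 110-
Round 2: --01 1--1
PIs = {--01, 0110, 1--1, 101-, 110-}
Coverage chart:
  m1: --01 ←essential
  m5: --01 ←essential
  m9: --01,1--1
  m10: 101- ←essential
  m12: 110- ←essential
  m13: --01,1--1,110-
Essential: --01, 101-, 110-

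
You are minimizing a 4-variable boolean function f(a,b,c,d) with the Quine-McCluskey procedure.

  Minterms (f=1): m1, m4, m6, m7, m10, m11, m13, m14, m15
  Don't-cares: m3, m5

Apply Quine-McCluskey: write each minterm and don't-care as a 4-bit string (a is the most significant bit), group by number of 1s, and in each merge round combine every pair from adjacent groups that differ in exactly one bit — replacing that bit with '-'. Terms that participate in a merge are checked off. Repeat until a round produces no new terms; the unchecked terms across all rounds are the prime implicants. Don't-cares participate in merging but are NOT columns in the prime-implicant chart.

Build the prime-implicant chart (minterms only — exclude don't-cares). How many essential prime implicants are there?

[col 0] 0001*, 0011*, 0100*, 0101*, 0110*, 0111*, 1010*, 1011*, 1101*, 1110*, 1111*
[col 1] -011*, -101*, -110*, -111*, 0-01*, 0-11*, 00-1*, 01-0*, 01-1*, 010-*, 011-*, 1-10*, 1-11*, 101-*, 11-1*, 111-*
[col 2] --11, -1-1, -11-, 0--1, 01--, 1-1-
Prime implicants: --11, -1-1, -11-, 0--1, 01--, 1-1-
PI chart (minterm → PIs covering it):
  1 | 0--1  (sole → essential)
  4 | 01--  (sole → essential)
  6 | -11-,01--
  7 | --11,-1-1,-11-,0--1,01--
  10 | 1-1-  (sole → essential)
  11 | --11,1-1-
  13 | -1-1  (sole → essential)
  14 | -11-,1-1-
  15 | --11,-1-1,-11-,1-1-
Essential prime implicants: -1-1, 0--1, 01--, 1-1-

4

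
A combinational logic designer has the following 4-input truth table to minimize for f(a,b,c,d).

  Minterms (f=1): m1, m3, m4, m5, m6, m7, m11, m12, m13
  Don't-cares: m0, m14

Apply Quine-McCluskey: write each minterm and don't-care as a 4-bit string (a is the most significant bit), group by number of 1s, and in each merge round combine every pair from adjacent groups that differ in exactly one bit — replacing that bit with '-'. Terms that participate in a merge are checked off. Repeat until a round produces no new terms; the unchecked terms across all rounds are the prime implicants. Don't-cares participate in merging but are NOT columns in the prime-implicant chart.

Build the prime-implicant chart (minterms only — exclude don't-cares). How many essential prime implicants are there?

Round 0: 0000✓ 0001✓ 0011✓ 0100✓ 0101✓ 0110✓ 0111✓ 1011✓ 1100✓ 1101✓ 1110✓
Round 1: -011 -100✓ -101✓ -110✓ 0-00✓ 0-01✓ 0-11✓ 00-1✓ 000-✓ 01-0✓ 01-1✓ 010-✓ 011-✓ 11-0✓ 110-✓
Round 2: -1-0 -10- 0--1 0-0- 01--
PIs = {-011, -1-0, -10-, 0--1, 0-0-, 01--}
Coverage chart:
  m1: 0--1,0-0-
  m3: -011,0--1
  m4: -1-0,-10-,0-0-,01--
  m5: -10-,0--1,0-0-,01--
  m6: -1-0,01--
  m7: 0--1,01--
  m11: -011 ←essential
  m12: -1-0,-10-
  m13: -10- ←essential
Essential: -011, -10-

2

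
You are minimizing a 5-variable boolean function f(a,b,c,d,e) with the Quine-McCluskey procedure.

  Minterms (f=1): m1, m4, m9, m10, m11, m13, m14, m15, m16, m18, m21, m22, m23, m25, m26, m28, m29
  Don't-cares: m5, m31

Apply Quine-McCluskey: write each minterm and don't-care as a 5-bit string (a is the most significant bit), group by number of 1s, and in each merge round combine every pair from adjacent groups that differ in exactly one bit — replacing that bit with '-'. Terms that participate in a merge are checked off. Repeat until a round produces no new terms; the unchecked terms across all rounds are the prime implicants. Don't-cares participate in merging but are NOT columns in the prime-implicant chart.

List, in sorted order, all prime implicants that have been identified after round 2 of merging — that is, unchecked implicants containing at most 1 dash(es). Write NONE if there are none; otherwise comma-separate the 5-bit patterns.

-1010, 0010-, 1-010, 10-10, 100-0, 1011-, 1110-

Round 0: 00001✓ 00100✓ 00101✓ 01001✓ 01010✓ 01011✓ 01101✓ 01110✓ 01111✓ 10000✓ 10010✓ 10101✓ 10110✓ 10111✓ 11001✓ 11010✓ 11100✓ 11101✓ 11111✓
Round 1: -0101✓ -1001✓ -1010 -1101✓ -1111✓ 0-001✓ 0-101✓ 00-01✓ 0010- 01-01✓ 01-10✓ 01-11✓ 010-1✓ 0101-✓ 011-1✓ 0111-✓ 1-010 1-101✓ 1-111✓ 10-10 100-0 101-1✓ 1011- 11-01✓ 111-1✓ 1110-
Round 2: --101 -1-01 -11-1 0--01 01--1 01-1- 1-1-1
PIs = {--101, -1-01, -1010, -11-1, 0--01, 0010-, 01--1, 01-1-, 1-010, 1-1-1, 10-10, 100-0, 1011-, 1110-}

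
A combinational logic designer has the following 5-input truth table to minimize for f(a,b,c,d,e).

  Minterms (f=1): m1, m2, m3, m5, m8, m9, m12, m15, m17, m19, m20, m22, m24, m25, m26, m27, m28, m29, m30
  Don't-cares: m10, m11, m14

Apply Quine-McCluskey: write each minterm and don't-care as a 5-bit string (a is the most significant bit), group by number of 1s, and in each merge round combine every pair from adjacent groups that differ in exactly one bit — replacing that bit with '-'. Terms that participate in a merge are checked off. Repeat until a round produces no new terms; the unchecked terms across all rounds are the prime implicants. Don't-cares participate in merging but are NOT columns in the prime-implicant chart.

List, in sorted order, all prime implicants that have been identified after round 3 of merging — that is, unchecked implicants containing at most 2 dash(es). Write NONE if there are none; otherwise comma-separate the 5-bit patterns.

0-01-, 00-01, 01-1-, 1-1-0, 11-0-

Round 0: 00001✓ 00010✓ 00011✓ 00101✓ 01000✓ 01001✓ 01010✓ 01011✓ 01100✓ 01110✓ 01111✓ 10001✓ 10011✓ 10100✓ 10110✓ 11000✓ 11001✓ 11010✓ 11011✓ 11100✓ 11101✓ 11110✓
Round 1: -0001✓ -0011✓ -1000✓ -1001✓ -1010✓ -1011✓ -1100✓ -1110✓ 0-001✓ 0-010✓ 0-011✓ 00-01 000-1✓ 0001-✓ 01-00✓ 01-10✓ 01-11✓ 010-0✓ 010-1✓ 0100-✓ 0101-✓ 011-0✓ 0111-✓ 1-001✓ 1-011✓ 1-100✓ 1-110✓ 100-1✓ 101-0✓ 11-00✓ 11-01✓ 11-10✓ 110-0✓ 110-1✓ 1100-✓ 1101-✓ 111-0✓ 1110-✓
Round 2: --001✓ --011✓ -00-1✓ -1-00✓ -1-10✓ -10-0✓ -10-1✓ -100-✓ -101-✓ -11-0✓ 0-0-1✓ 0-01- 01--0✓ 01-1- 010--✓ 1-0-1✓ 1-1-0 11--0✓ 11-0- 110--✓
Round 3: --0-1 -1--0 -10--
PIs = {--0-1, -1--0, -10--, 0-01-, 00-01, 01-1-, 1-1-0, 11-0-}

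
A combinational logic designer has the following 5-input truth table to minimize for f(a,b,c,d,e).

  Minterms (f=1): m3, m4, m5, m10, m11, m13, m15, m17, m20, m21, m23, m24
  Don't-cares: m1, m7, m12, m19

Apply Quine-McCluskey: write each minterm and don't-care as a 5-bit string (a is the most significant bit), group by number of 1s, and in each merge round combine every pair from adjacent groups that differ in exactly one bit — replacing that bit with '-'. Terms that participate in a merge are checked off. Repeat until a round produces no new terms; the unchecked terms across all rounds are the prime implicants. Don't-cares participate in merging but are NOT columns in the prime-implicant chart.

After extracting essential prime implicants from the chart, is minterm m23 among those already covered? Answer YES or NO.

YES

size-2^0 implicants → 00001(✓)  00011(✓)  00100(✓)  00101(✓)  00111(✓)  01010(✓)  01011(✓)  01100(✓)  01101(✓)  01111(✓)  10001(✓)  10011(✓)  10100(✓)  10101(✓)  10111(✓)  11000
size-2^1 implicants → -0001(✓)  -0011(✓)  -0100(✓)  -0101(✓)  -0111(✓)  0-011(✓)  0-100(✓)  0-101(✓)  0-111(✓)  00-01(✓)  00-11(✓)  000-1(✓)  001-1(✓)  0010-(✓)  01-11(✓)  0101-  011-1(✓)  0110-(✓)  10-01(✓)  10-11(✓)  100-1(✓)  101-1(✓)  1010-(✓)
size-2^2 implicants → -0-01(✓)  -0-11(✓)  -00-1(✓)  -01-1(✓)  -010-  0--11  0-1-1  0-10-  00--1(✓)  10--1(✓)
size-2^3 implicants → -0--1
Unchecked terms (primes): -0--1, -010-, 0--11, 0-1-1, 0-10-, 0101-, 11000
Minterm coverage:
  m3 ⊆ -0--1,0--11
  m4 ⊆ -010-,0-10-
  m5 ⊆ -0--1,-010-,0-1-1,0-10-
  m10 ⊆ 0101- [E]
  m11 ⊆ 0--11,0101-
  m13 ⊆ 0-1-1,0-10-
  m15 ⊆ 0--11,0-1-1
  m17 ⊆ -0--1 [E]
  m20 ⊆ -010- [E]
  m21 ⊆ -0--1,-010-
  m23 ⊆ -0--1 [E]
  m24 ⊆ 11000 [E]
E = {-0--1, -010-, 0101-, 11000}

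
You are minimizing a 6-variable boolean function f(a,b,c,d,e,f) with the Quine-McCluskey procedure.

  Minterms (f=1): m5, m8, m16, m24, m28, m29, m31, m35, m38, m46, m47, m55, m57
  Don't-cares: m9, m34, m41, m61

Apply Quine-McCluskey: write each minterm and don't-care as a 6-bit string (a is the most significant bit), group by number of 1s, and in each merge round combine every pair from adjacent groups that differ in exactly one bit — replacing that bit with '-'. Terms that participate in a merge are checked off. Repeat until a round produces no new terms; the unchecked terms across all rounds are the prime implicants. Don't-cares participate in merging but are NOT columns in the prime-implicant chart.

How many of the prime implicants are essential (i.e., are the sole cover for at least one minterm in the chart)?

Round 0: 000101 001000✓ 001001✓ 010000✓ 011000✓ 011100✓ 011101✓ 011111✓ 100010✓ 100011✓ 100110✓ 101001✓ 101110✓ 101111✓ 110111 111001✓ 111101✓
Round 1: -01001 -11101 0-1000 00100- 01-000 011-00 0111-1 01110- 1-1001 10-110 100-10 10001- 10111- 111-01
PIs = {-01001, -11101, 0-1000, 000101, 00100-, 01-000, 011-00, 0111-1, 01110-, 1-1001, 10-110, 100-10, 10001-, 10111-, 110111, 111-01}
Coverage chart:
  m5: 000101 ←essential
  m8: 0-1000,00100-
  m16: 01-000 ←essential
  m24: 0-1000,01-000,011-00
  m28: 011-00,01110-
  m29: -11101,0111-1,01110-
  m31: 0111-1 ←essential
  m35: 10001- ←essential
  m38: 10-110,100-10
  m46: 10-110,10111-
  m47: 10111- ←essential
  m55: 110111 ←essential
  m57: 1-1001,111-01
Essential: 000101, 01-000, 0111-1, 10001-, 10111-, 110111

6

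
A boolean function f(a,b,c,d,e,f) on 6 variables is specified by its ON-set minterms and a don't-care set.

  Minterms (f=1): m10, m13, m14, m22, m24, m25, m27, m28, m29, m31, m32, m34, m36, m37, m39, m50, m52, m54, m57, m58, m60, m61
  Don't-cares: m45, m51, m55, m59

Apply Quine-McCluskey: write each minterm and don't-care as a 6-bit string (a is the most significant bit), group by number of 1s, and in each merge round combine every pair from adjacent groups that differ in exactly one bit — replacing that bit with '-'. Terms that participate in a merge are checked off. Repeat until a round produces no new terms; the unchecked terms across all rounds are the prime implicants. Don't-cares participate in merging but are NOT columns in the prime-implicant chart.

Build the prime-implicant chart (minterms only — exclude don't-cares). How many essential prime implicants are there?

[col 0] 001010*, 001101*, 001110*, 010110*, 011000*, 011001*, 011011*, 011100*, 011101*, 011111*, 100000*, 100010*, 100100*, 100101*, 100111*, 101101*, 110010*, 110011*, 110100*, 110110*, 110111*, 111001*, 111010*, 111011*, 111100*, 111101*
[col 1] -01101*, -10110, -11001*, -11011*, -11100*, -11101*, 0-1101*, 001-10, 011-00*, 011-01*, 011-11*, 0110-1*, 01100-*, 0111-1*, 01110-*, 1-0010, 1-0100, 1-0111, 1-1101*, 10-101, 100-00, 1000-0, 1001-1, 10010-, 11-010*, 11-011*, 11-100, 110-10*, 110-11*, 11001-*, 1101-0, 11011-*, 111-01*, 1110-1*, 11101-*, 11110-*
[col 2] --1101, -11-01, -110-1, -1110-, 011--1, 011-0-, 11-01-, 110-1-
Prime implicants: --1101, -10110, -11-01, -110-1, -1110-, 001-10, 011--1, 011-0-, 1-0010, 1-0100, 1-0111, 10-101, 100-00, 1000-0, 1001-1, 10010-, 11-01-, 11-100, 110-1-, 1101-0
PI chart (minterm → PIs covering it):
  10 | 001-10  (sole → essential)
  13 | --1101  (sole → essential)
  14 | 001-10  (sole → essential)
  22 | -10110  (sole → essential)
  24 | 011-0-  (sole → essential)
  25 | -11-01,-110-1,011--1,011-0-
  27 | -110-1,011--1
  28 | -1110-,011-0-
  29 | --1101,-11-01,-1110-,011--1,011-0-
  31 | 011--1  (sole → essential)
  32 | 100-00,1000-0
  34 | 1-0010,1000-0
  36 | 1-0100,100-00,10010-
  37 | 10-101,1001-1,10010-
  39 | 1-0111,1001-1
  50 | 1-0010,11-01-,110-1-
  52 | 1-0100,11-100,1101-0
  54 | -10110,110-1-,1101-0
  57 | -11-01,-110-1
  58 | 11-01-  (sole → essential)
  60 | -1110-,11-100
  61 | --1101,-11-01,-1110-
Essential prime implicants: --1101, -10110, 001-10, 011--1, 011-0-, 11-01-

6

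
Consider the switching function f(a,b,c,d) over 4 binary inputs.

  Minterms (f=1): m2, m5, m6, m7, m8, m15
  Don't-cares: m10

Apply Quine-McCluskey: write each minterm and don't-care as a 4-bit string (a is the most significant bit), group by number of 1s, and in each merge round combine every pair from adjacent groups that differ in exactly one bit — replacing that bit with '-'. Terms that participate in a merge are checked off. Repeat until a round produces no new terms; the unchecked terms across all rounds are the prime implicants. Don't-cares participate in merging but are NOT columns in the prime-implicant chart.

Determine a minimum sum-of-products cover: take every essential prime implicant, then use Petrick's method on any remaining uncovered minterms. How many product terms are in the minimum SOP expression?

4

size-2^0 implicants → 0010(✓)  0101(✓)  0110(✓)  0111(✓)  1000(✓)  1010(✓)  1111(✓)
size-2^1 implicants → -010  -111  0-10  01-1  011-  10-0
Unchecked terms (primes): -010, -111, 0-10, 01-1, 011-, 10-0
Minterm coverage:
  m2 ⊆ -010,0-10
  m5 ⊆ 01-1 [E]
  m6 ⊆ 0-10,011-
  m7 ⊆ -111,01-1,011-
  m8 ⊆ 10-0 [E]
  m15 ⊆ -111 [E]
E = {-111, 01-1, 10-0}
Petrick residual → 0-10
Cover = bcd + a'cd' + a'bd + ab'd'  |cover|=4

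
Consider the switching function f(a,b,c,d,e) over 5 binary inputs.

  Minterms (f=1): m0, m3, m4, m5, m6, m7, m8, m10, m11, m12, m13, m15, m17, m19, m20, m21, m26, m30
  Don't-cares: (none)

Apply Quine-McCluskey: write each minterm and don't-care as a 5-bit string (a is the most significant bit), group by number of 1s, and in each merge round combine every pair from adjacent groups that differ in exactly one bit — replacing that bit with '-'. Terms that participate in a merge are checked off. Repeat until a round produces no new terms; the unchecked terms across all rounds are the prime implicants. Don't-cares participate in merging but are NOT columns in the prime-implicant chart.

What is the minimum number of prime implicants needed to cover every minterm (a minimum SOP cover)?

Round 0: 00000✓ 00011✓ 00100✓ 00101✓ 00110✓ 00111✓ 01000✓ 01010✓ 01011✓ 01100✓ 01101✓ 01111✓ 10001✓ 10011✓ 10100✓ 10101✓ 11010✓ 11110✓
Round 1: -0011 -0100✓ -0101✓ -1010 0-000✓ 0-011✓ 0-100✓ 0-101✓ 0-111✓ 00-00✓ 00-11✓ 001-0✓ 001-1✓ 0010-✓ 0011-✓ 01-00✓ 01-11✓ 010-0 0101- 011-1✓ 0110-✓ 10-01 100-1 1010-✓ 11-10
Round 2: -010- 0--00 0--11 0-1-1 0-10- 001--
PIs = {-0011, -010-, -1010, 0--00, 0--11, 0-1-1, 0-10-, 001--, 010-0, 0101-, 10-01, 100-1, 11-10}
Coverage chart:
  m0: 0--00 ←essential
  m3: -0011,0--11
  m4: -010-,0--00,0-10-,001--
  m5: -010-,0-1-1,0-10-,001--
  m6: 001-- ←essential
  m7: 0--11,0-1-1,001--
  m8: 0--00,010-0
  m10: -1010,010-0,0101-
  m11: 0--11,0101-
  m12: 0--00,0-10-
  m13: 0-1-1,0-10-
  m15: 0--11,0-1-1
  m17: 10-01,100-1
  m19: -0011,100-1
  m20: -010- ←essential
  m21: -010-,10-01
  m26: -1010,11-10
  m30: 11-10 ←essential
Essential: -010-, 0--00, 001--, 11-10
Petrick residual → -0011, 0-1-1, 0101-, 10-01
Min cover (8 terms): b'c'de + b'cd' + a'd'e' + a'ce + a'b'c + a'bc'd + ab'd'e + abde'

8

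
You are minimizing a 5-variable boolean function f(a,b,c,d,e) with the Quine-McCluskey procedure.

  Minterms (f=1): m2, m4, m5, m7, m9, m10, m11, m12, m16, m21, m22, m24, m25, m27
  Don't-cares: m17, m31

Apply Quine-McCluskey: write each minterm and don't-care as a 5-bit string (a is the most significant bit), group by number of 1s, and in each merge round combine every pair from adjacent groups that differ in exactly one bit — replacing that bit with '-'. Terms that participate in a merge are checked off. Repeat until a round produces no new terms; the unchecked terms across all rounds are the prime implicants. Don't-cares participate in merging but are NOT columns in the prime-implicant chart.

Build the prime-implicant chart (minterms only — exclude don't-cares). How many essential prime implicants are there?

6

[col 0] 00010*, 00100*, 00101*, 00111*, 01001*, 01010*, 01011*, 01100*, 10000*, 10001*, 10101*, 10110, 11000*, 11001*, 11011*, 11111*
[col 1] -0101, -1001*, -1011*, 0-010, 0-100, 001-1, 0010-, 010-1*, 0101-, 1-000*, 1-001*, 10-01, 1000-*, 11-11, 110-1*, 1100-*
[col 2] -10-1, 1-00-
Prime implicants: -0101, -10-1, 0-010, 0-100, 001-1, 0010-, 0101-, 1-00-, 10-01, 10110, 11-11
PI chart (minterm → PIs covering it):
  2 | 0-010  (sole → essential)
  4 | 0-100,0010-
  5 | -0101,001-1,0010-
  7 | 001-1  (sole → essential)
  9 | -10-1  (sole → essential)
  10 | 0-010,0101-
  11 | -10-1,0101-
  12 | 0-100  (sole → essential)
  16 | 1-00-  (sole → essential)
  21 | -0101,10-01
  22 | 10110  (sole → essential)
  24 | 1-00-  (sole → essential)
  25 | -10-1,1-00-
  27 | -10-1,11-11
Essential prime implicants: -10-1, 0-010, 0-100, 001-1, 1-00-, 10110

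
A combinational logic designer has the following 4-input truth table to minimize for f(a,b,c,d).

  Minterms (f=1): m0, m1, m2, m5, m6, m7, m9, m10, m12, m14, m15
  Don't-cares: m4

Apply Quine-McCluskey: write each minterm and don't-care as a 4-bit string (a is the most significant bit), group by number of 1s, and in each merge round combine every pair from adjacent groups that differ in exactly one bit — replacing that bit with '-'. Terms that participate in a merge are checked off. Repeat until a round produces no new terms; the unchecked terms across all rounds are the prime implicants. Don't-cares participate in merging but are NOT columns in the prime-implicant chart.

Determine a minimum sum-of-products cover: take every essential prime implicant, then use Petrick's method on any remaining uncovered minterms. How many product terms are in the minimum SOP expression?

[col 0] 0000*, 0001*, 0010*, 0100*, 0101*, 0110*, 0111*, 1001*, 1010*, 1100*, 1110*, 1111*
[col 1] -001, -010*, -100*, -110*, -111*, 0-00*, 0-01*, 0-10*, 00-0*, 000-*, 01-0*, 01-1*, 010-*, 011-*, 1-10*, 11-0*, 111-*
[col 2] --10, -1-0, -11-, 0--0, 0-0-, 01--
Prime implicants: --10, -001, -1-0, -11-, 0--0, 0-0-, 01--
PI chart (minterm → PIs covering it):
  0 | 0--0,0-0-
  1 | -001,0-0-
  2 | --10,0--0
  5 | 0-0-,01--
  6 | --10,-1-0,-11-,0--0,01--
  7 | -11-,01--
  9 | -001  (sole → essential)
  10 | --10  (sole → essential)
  12 | -1-0  (sole → essential)
  14 | --10,-1-0,-11-
  15 | -11-  (sole → essential)
Essential prime implicants: --10, -001, -1-0, -11-
Petrick residual → 0-0-
Minimum SOP uses 5 PIs: cd' + b'c'd + bd' + bc + a'c'

5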